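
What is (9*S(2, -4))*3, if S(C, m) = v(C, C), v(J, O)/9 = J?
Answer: 486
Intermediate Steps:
v(J, O) = 9*J
S(C, m) = 9*C
(9*S(2, -4))*3 = (9*(9*2))*3 = (9*18)*3 = 162*3 = 486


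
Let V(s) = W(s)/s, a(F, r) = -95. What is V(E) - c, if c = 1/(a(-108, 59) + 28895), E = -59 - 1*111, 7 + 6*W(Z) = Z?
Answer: 84943/489600 ≈ 0.17349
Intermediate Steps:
W(Z) = -7/6 + Z/6
E = -170 (E = -59 - 111 = -170)
V(s) = (-7/6 + s/6)/s
c = 1/28800 (c = 1/(-95 + 28895) = 1/28800 ≈ 3.4722e-5)
V(E) - c = (⅙)*(-7 - 170)/(-170) - 1*1/28800 = (⅙)*(-1/170)*(-177) - 1/28800 = 59/340 - 1/28800 = 84943/489600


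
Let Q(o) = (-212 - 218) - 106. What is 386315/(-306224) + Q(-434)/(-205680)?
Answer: -4955820821/3936509520 ≈ -1.2589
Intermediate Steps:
Q(o) = -536 (Q(o) = -430 - 106 = -536)
386315/(-306224) + Q(-434)/(-205680) = 386315/(-306224) - 536/(-205680) = 386315*(-1/306224) - 536*(-1/205680) = -386315/306224 + 67/25710 = -4955820821/3936509520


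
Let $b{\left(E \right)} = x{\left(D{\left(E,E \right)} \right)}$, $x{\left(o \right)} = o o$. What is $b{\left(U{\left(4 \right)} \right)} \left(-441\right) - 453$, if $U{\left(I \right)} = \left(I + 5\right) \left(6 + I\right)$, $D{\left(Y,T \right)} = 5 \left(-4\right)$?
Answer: $-176853$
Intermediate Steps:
$D{\left(Y,T \right)} = -20$
$x{\left(o \right)} = o^{2}$
$U{\left(I \right)} = \left(5 + I\right) \left(6 + I\right)$
$b{\left(E \right)} = 400$ ($b{\left(E \right)} = \left(-20\right)^{2} = 400$)
$b{\left(U{\left(4 \right)} \right)} \left(-441\right) - 453 = 400 \left(-441\right) - 453 = -176400 - 453 = -176853$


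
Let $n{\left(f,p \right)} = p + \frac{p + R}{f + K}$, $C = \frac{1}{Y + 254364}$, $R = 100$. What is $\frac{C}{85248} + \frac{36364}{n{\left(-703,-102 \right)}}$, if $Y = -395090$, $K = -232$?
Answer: $- \frac{50986102559938961}{143011588382208} \approx -356.52$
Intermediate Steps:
$C = - \frac{1}{140726}$ ($C = \frac{1}{-395090 + 254364} = \frac{1}{-140726} = - \frac{1}{140726} \approx -7.106 \cdot 10^{-6}$)
$n{\left(f,p \right)} = p + \frac{100 + p}{-232 + f}$ ($n{\left(f,p \right)} = p + \frac{p + 100}{f - 232} = p + \frac{100 + p}{-232 + f}$)
$\frac{C}{85248} + \frac{36364}{n{\left(-703,-102 \right)}} = - \frac{1}{140726 \cdot 85248} + \frac{36364}{\frac{1}{-232 - 703} \left(100 - -23562 - -71706\right)} = \left(- \frac{1}{140726}\right) \frac{1}{85248} + \frac{36364}{\frac{1}{-935} \left(100 + 23562 + 71706\right)} = - \frac{1}{11996610048} + \frac{36364}{\left(- \frac{1}{935}\right) 95368} = - \frac{1}{11996610048} + \frac{36364}{- \frac{95368}{935}} = - \frac{1}{11996610048} + 36364 \left(- \frac{935}{95368}\right) = - \frac{1}{11996610048} - \frac{8500085}{23842} = - \frac{50986102559938961}{143011588382208}$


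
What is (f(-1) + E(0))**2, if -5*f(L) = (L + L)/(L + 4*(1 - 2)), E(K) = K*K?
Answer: 4/625 ≈ 0.0064000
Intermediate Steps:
E(K) = K**2
f(L) = -2*L/(5*(-4 + L)) (f(L) = -(L + L)/(5*(L + 4*(1 - 2))) = -2*L/(5*(L + 4*(-1))) = -2*L/(5*(L - 4)) = -2*L/(5*(-4 + L)))
(f(-1) + E(0))**2 = (-2*(-1)/(-20 + 5*(-1)) + 0**2)**2 = (-2*(-1)/(-20 - 5) + 0)**2 = (-2*(-1)/(-25) + 0)**2 = (-2*(-1)*(-1/25) + 0)**2 = (-2/25 + 0)**2 = (-2/25)**2 = 4/625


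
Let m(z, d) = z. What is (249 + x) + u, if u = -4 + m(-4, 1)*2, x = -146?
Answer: 91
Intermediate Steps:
u = -12 (u = -4 - 4*2 = -4 - 8 = -12)
(249 + x) + u = (249 - 146) - 12 = 103 - 12 = 91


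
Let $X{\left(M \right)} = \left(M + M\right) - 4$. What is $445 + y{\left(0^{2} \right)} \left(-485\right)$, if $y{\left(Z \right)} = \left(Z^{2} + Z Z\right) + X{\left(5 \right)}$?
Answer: $-2465$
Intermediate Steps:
$X{\left(M \right)} = -4 + 2 M$ ($X{\left(M \right)} = 2 M - 4 = -4 + 2 M$)
$y{\left(Z \right)} = 6 + 2 Z^{2}$ ($y{\left(Z \right)} = \left(Z^{2} + Z Z\right) + \left(-4 + 2 \cdot 5\right) = \left(Z^{2} + Z^{2}\right) + \left(-4 + 10\right) = 2 Z^{2} + 6 = 6 + 2 Z^{2}$)
$445 + y{\left(0^{2} \right)} \left(-485\right) = 445 + \left(6 + 2 \left(0^{2}\right)^{2}\right) \left(-485\right) = 445 + \left(6 + 2 \cdot 0^{2}\right) \left(-485\right) = 445 + \left(6 + 2 \cdot 0\right) \left(-485\right) = 445 + \left(6 + 0\right) \left(-485\right) = 445 + 6 \left(-485\right) = 445 - 2910 = -2465$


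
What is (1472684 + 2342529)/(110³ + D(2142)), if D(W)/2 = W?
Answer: 3815213/1335284 ≈ 2.8572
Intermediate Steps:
D(W) = 2*W
(1472684 + 2342529)/(110³ + D(2142)) = (1472684 + 2342529)/(110³ + 2*2142) = 3815213/(1331000 + 4284) = 3815213/1335284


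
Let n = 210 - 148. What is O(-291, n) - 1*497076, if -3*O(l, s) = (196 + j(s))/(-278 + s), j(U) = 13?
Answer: -322105039/648 ≈ -4.9708e+5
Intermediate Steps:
n = 62
O(l, s) = -209/(3*(-278 + s)) (O(l, s) = -(196 + 13)/(3*(-278 + s)) = -209/(3*(-278 + s)))
O(-291, n) - 1*497076 = -209/(-834 + 3*62) - 1*497076 = -209/(-834 + 186) - 497076 = -209/(-648) - 497076 = -209*(-1/648) - 497076 = 209/648 - 497076 = -322105039/648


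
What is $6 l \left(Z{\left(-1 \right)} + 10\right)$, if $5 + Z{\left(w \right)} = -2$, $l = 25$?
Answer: $450$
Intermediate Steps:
$Z{\left(w \right)} = -7$ ($Z{\left(w \right)} = -5 - 2 = -7$)
$6 l \left(Z{\left(-1 \right)} + 10\right) = 6 \cdot 25 \left(-7 + 10\right) = 150 \cdot 3 = 450$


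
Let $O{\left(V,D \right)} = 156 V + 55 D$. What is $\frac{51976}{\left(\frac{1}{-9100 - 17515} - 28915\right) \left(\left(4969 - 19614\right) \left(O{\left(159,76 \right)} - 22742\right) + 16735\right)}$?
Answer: $\frac{138334124}{7033691163653973} \approx 1.9667 \cdot 10^{-8}$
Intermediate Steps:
$O{\left(V,D \right)} = 55 D + 156 V$
$\frac{51976}{\left(\frac{1}{-9100 - 17515} - 28915\right) \left(\left(4969 - 19614\right) \left(O{\left(159,76 \right)} - 22742\right) + 16735\right)} = \frac{51976}{\left(\frac{1}{-9100 - 17515} - 28915\right) \left(\left(4969 - 19614\right) \left(\left(55 \cdot 76 + 156 \cdot 159\right) - 22742\right) + 16735\right)} = \frac{51976}{\left(\frac{1}{-9100 - 17515} - 28915\right) \left(- 14645 \left(\left(4180 + 24804\right) - 22742\right) + 16735\right)} = \frac{51976}{\left(\frac{1}{-26615} - 28915\right) \left(- 14645 \left(28984 - 22742\right) + 16735\right)} = \frac{51976}{\left(- \frac{1}{26615} - 28915\right) \left(\left(-14645\right) 6242 + 16735\right)} = \frac{51976}{\left(- \frac{769572726}{26615}\right) \left(-91414090 + 16735\right)} = \frac{51976}{\left(- \frac{769572726}{26615}\right) \left(-91397355\right)} = \frac{51976}{\frac{14067382327307946}{5323}} = 51976 \cdot \frac{5323}{14067382327307946} = \frac{138334124}{7033691163653973}$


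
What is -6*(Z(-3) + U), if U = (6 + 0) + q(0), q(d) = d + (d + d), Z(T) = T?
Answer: -18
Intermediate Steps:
q(d) = 3*d (q(d) = d + 2*d = 3*d)
U = 6 (U = (6 + 0) + 3*0 = 6 + 0 = 6)
-6*(Z(-3) + U) = -6*(-3 + 6) = -6*3 = -18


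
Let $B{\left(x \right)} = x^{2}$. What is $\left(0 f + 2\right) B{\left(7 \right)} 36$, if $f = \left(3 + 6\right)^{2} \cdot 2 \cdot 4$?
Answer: $3528$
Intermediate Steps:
$f = 648$ ($f = 9^{2} \cdot 2 \cdot 4 = 81 \cdot 2 \cdot 4 = 162 \cdot 4 = 648$)
$\left(0 f + 2\right) B{\left(7 \right)} 36 = \left(0 \cdot 648 + 2\right) 7^{2} \cdot 36 = \left(0 + 2\right) 49 \cdot 36 = 2 \cdot 49 \cdot 36 = 98 \cdot 36 = 3528$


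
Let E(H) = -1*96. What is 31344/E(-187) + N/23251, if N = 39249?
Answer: -15104405/46502 ≈ -324.81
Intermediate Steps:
E(H) = -96
31344/E(-187) + N/23251 = 31344/(-96) + 39249/23251 = 31344*(-1/96) + 39249*(1/23251) = -653/2 + 39249/23251 = -15104405/46502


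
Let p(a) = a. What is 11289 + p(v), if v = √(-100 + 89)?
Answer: 11289 + I*√11 ≈ 11289.0 + 3.3166*I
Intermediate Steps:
v = I*√11 (v = √(-11) = I*√11 ≈ 3.3166*I)
11289 + p(v) = 11289 + I*√11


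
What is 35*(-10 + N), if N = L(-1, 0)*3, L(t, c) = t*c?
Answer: -350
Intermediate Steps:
L(t, c) = c*t
N = 0 (N = (0*(-1))*3 = 0*3 = 0)
35*(-10 + N) = 35*(-10 + 0) = 35*(-10) = -350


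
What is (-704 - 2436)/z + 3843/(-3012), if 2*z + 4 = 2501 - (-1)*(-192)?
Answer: -1851565/462844 ≈ -4.0004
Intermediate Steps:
z = 2305/2 (z = -2 + (2501 - (-1)*(-192))/2 = -2 + (2501 - 1*192)/2 = -2 + (2501 - 192)/2 = -2 + (½)*2309 = -2 + 2309/2 = 2305/2 ≈ 1152.5)
(-704 - 2436)/z + 3843/(-3012) = (-704 - 2436)/(2305/2) + 3843/(-3012) = -3140*2/2305 + 3843*(-1/3012) = -1256/461 - 1281/1004 = -1851565/462844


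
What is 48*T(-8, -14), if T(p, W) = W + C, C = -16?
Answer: -1440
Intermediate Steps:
T(p, W) = -16 + W (T(p, W) = W - 16 = -16 + W)
48*T(-8, -14) = 48*(-16 - 14) = 48*(-30) = -1440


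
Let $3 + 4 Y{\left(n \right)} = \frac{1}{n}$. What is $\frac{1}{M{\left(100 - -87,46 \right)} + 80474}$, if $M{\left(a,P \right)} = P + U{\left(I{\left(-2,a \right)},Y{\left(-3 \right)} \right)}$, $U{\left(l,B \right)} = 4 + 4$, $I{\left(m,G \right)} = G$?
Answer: $\frac{1}{80528} \approx 1.2418 \cdot 10^{-5}$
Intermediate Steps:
$Y{\left(n \right)} = - \frac{3}{4} + \frac{1}{4 n}$
$U{\left(l,B \right)} = 8$
$M{\left(a,P \right)} = 8 + P$ ($M{\left(a,P \right)} = P + 8 = 8 + P$)
$\frac{1}{M{\left(100 - -87,46 \right)} + 80474} = \frac{1}{\left(8 + 46\right) + 80474} = \frac{1}{54 + 80474} = \frac{1}{80528}$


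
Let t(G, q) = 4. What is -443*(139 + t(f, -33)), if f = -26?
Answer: -63349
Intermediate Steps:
-443*(139 + t(f, -33)) = -443*(139 + 4) = -443*143 = -63349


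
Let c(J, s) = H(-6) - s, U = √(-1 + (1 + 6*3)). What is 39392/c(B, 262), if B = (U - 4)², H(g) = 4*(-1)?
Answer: -19696/133 ≈ -148.09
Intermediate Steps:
U = 3*√2 (U = √(-1 + (1 + 18)) = √(-1 + 19) = √18 = 3*√2 ≈ 4.2426)
H(g) = -4
B = (-4 + 3*√2)² (B = (3*√2 - 4)² = (-4 + 3*√2)² ≈ 0.058874)
c(J, s) = -4 - s
39392/c(B, 262) = 39392/(-4 - 1*262) = 39392/(-4 - 262) = 39392/(-266) = 39392*(-1/266) = -19696/133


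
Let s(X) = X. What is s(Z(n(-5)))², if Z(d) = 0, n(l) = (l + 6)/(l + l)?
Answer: 0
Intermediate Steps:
n(l) = (6 + l)/(2*l) (n(l) = (6 + l)/((2*l)) = (6 + l)*(1/(2*l)) = (6 + l)/(2*l))
s(Z(n(-5)))² = 0² = 0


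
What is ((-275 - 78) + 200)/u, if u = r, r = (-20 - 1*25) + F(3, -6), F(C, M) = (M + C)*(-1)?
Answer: 51/14 ≈ 3.6429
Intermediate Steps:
F(C, M) = -C - M (F(C, M) = (C + M)*(-1) = -C - M)
r = -42 (r = (-20 - 1*25) + (-1*3 - 1*(-6)) = (-20 - 25) + (-3 + 6) = -45 + 3 = -42)
u = -42
((-275 - 78) + 200)/u = ((-275 - 78) + 200)/(-42) = (-353 + 200)*(-1/42) = -153*(-1/42) = 51/14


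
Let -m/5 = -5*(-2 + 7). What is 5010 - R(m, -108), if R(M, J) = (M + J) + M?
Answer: 4868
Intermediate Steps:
m = 125 (m = -(-25)*(-2 + 7) = -(-25)*5 = -5*(-25) = 125)
R(M, J) = J + 2*M (R(M, J) = (J + M) + M = J + 2*M)
5010 - R(m, -108) = 5010 - (-108 + 2*125) = 5010 - (-108 + 250) = 5010 - 1*142 = 5010 - 142 = 4868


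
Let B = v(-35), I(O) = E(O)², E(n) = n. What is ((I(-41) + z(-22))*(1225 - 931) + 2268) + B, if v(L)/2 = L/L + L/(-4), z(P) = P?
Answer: 980067/2 ≈ 4.9003e+5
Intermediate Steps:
v(L) = 2 - L/2 (v(L) = 2*(L/L + L/(-4)) = 2*(1 + L*(-¼)) = 2*(1 - L/4) = 2 - L/2)
I(O) = O²
B = 39/2 (B = 2 - ½*(-35) = 2 + 35/2 = 39/2 ≈ 19.500)
((I(-41) + z(-22))*(1225 - 931) + 2268) + B = (((-41)² - 22)*(1225 - 931) + 2268) + 39/2 = ((1681 - 22)*294 + 2268) + 39/2 = (1659*294 + 2268) + 39/2 = (487746 + 2268) + 39/2 = 490014 + 39/2 = 980067/2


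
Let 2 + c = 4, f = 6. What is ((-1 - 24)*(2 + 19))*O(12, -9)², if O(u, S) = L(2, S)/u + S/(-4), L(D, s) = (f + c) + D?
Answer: -239575/48 ≈ -4991.1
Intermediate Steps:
c = 2 (c = -2 + 4 = 2)
L(D, s) = 8 + D (L(D, s) = (6 + 2) + D = 8 + D)
O(u, S) = 10/u - S/4 (O(u, S) = (8 + 2)/u + S/(-4) = 10/u + S*(-¼) = 10/u - S/4)
((-1 - 24)*(2 + 19))*O(12, -9)² = ((-1 - 24)*(2 + 19))*(10/12 - ¼*(-9))² = (-25*21)*(10*(1/12) + 9/4)² = -525*(⅚ + 9/4)² = -525*(37/12)² = -525*1369/144 = -239575/48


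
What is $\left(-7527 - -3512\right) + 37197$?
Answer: $33182$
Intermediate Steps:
$\left(-7527 - -3512\right) + 37197 = \left(-7527 + 3512\right) + 37197 = -4015 + 37197 = 33182$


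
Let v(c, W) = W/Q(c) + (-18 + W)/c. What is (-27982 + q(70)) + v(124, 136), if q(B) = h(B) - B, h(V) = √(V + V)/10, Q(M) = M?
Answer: -1739097/62 + √35/5 ≈ -28049.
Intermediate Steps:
h(V) = √2*√V/10 (h(V) = √(2*V)*(⅒) = (√2*√V)*(⅒) = √2*√V/10)
q(B) = -B + √2*√B/10 (q(B) = √2*√B/10 - B = -B + √2*√B/10)
v(c, W) = W/c + (-18 + W)/c
(-27982 + q(70)) + v(124, 136) = (-27982 + (-1*70 + √2*√70/10)) + 2*(-9 + 136)/124 = (-27982 + (-70 + √35/5)) + 2*(1/124)*127 = (-28052 + √35/5) + 127/62 = -1739097/62 + √35/5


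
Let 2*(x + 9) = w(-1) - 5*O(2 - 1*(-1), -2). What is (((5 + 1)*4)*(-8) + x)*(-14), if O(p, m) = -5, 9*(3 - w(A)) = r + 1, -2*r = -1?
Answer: 15715/6 ≈ 2619.2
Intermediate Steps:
r = ½ (r = -½*(-1) = ½ ≈ 0.50000)
w(A) = 17/6 (w(A) = 3 - (½ + 1)/9 = 3 - ⅑*3/2 = 3 - ⅙ = 17/6)
x = 59/12 (x = -9 + (17/6 - 5*(-5))/2 = -9 + (17/6 + 25)/2 = -9 + (½)*(167/6) = -9 + 167/12 = 59/12 ≈ 4.9167)
(((5 + 1)*4)*(-8) + x)*(-14) = (((5 + 1)*4)*(-8) + 59/12)*(-14) = ((6*4)*(-8) + 59/12)*(-14) = (24*(-8) + 59/12)*(-14) = (-192 + 59/12)*(-14) = -2245/12*(-14) = 15715/6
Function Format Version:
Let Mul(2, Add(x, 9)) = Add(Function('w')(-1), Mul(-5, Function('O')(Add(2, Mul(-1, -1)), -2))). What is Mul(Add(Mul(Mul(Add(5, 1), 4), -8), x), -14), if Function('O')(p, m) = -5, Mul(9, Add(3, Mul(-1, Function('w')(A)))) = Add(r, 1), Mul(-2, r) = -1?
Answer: Rational(15715, 6) ≈ 2619.2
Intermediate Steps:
r = Rational(1, 2) (r = Mul(Rational(-1, 2), -1) = Rational(1, 2) ≈ 0.50000)
Function('w')(A) = Rational(17, 6) (Function('w')(A) = Add(3, Mul(Rational(-1, 9), Add(Rational(1, 2), 1))) = Add(3, Mul(Rational(-1, 9), Rational(3, 2))) = Add(3, Rational(-1, 6)) = Rational(17, 6))
x = Rational(59, 12) (x = Add(-9, Mul(Rational(1, 2), Add(Rational(17, 6), Mul(-5, -5)))) = Add(-9, Mul(Rational(1, 2), Add(Rational(17, 6), 25))) = Add(-9, Mul(Rational(1, 2), Rational(167, 6))) = Add(-9, Rational(167, 12)) = Rational(59, 12) ≈ 4.9167)
Mul(Add(Mul(Mul(Add(5, 1), 4), -8), x), -14) = Mul(Add(Mul(Mul(Add(5, 1), 4), -8), Rational(59, 12)), -14) = Mul(Add(Mul(Mul(6, 4), -8), Rational(59, 12)), -14) = Mul(Add(Mul(24, -8), Rational(59, 12)), -14) = Mul(Add(-192, Rational(59, 12)), -14) = Mul(Rational(-2245, 12), -14) = Rational(15715, 6)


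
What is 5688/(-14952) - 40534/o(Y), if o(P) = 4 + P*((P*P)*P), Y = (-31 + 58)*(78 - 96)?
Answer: -6610955851111/17378133455830 ≈ -0.38042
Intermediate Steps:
Y = -486 (Y = 27*(-18) = -486)
o(P) = 4 + P⁴ (o(P) = 4 + P*(P²*P) = 4 + P*P³ = 4 + P⁴)
5688/(-14952) - 40534/o(Y) = 5688/(-14952) - 40534/(4 + (-486)⁴) = 5688*(-1/14952) - 40534/(4 + 55788550416) = -237/623 - 40534/55788550420 = -237/623 - 40534*1/55788550420 = -237/623 - 20267/27894275210 = -6610955851111/17378133455830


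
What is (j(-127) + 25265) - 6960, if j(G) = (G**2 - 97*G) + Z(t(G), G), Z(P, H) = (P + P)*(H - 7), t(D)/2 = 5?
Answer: 44073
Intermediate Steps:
t(D) = 10 (t(D) = 2*5 = 10)
Z(P, H) = 2*P*(-7 + H) (Z(P, H) = (2*P)*(-7 + H) = 2*P*(-7 + H))
j(G) = -140 + G**2 - 77*G (j(G) = (G**2 - 97*G) + 2*10*(-7 + G) = (G**2 - 97*G) + (-140 + 20*G) = -140 + G**2 - 77*G)
(j(-127) + 25265) - 6960 = ((-140 + (-127)**2 - 77*(-127)) + 25265) - 6960 = ((-140 + 16129 + 9779) + 25265) - 6960 = (25768 + 25265) - 6960 = 51033 - 6960 = 44073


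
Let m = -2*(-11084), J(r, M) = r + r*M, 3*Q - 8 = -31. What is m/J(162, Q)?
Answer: -2771/135 ≈ -20.526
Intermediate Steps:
Q = -23/3 (Q = 8/3 + (1/3)*(-31) = 8/3 - 31/3 = -23/3 ≈ -7.6667)
J(r, M) = r + M*r
m = 22168
m/J(162, Q) = 22168/((162*(1 - 23/3))) = 22168/((162*(-20/3))) = 22168/(-1080) = 22168*(-1/1080) = -2771/135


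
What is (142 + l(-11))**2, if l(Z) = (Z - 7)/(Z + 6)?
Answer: 529984/25 ≈ 21199.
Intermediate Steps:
l(Z) = (-7 + Z)/(6 + Z)
(142 + l(-11))**2 = (142 + (-7 - 11)/(6 - 11))**2 = (142 - 18/(-5))**2 = (142 - 1/5*(-18))**2 = (142 + 18/5)**2 = (728/5)**2 = 529984/25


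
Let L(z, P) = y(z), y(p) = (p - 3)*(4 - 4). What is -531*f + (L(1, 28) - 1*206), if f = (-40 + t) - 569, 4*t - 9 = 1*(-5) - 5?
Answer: 1293223/4 ≈ 3.2331e+5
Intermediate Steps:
y(p) = 0 (y(p) = (-3 + p)*0 = 0)
t = -1/4 (t = 9/4 + (1*(-5) - 5)/4 = 9/4 + (-5 - 5)/4 = 9/4 + (1/4)*(-10) = 9/4 - 5/2 = -1/4 ≈ -0.25000)
L(z, P) = 0
f = -2437/4 (f = (-40 - 1/4) - 569 = -161/4 - 569 = -2437/4 ≈ -609.25)
-531*f + (L(1, 28) - 1*206) = -531*(-2437/4) + (0 - 1*206) = 1294047/4 + (0 - 206) = 1294047/4 - 206 = 1293223/4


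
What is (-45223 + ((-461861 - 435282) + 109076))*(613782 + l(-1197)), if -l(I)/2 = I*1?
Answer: -513453299040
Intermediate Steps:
l(I) = -2*I
(-45223 + ((-461861 - 435282) + 109076))*(613782 + l(-1197)) = (-45223 + ((-461861 - 435282) + 109076))*(613782 - 2*(-1197)) = (-45223 + (-897143 + 109076))*(613782 + 2394) = (-45223 - 788067)*616176 = -833290*616176 = -513453299040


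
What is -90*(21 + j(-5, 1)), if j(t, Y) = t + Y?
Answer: -1530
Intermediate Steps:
j(t, Y) = Y + t
-90*(21 + j(-5, 1)) = -90*(21 + (1 - 5)) = -90*(21 - 4) = -90*17 = -1530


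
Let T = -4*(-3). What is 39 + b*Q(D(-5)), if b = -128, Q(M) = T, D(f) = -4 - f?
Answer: -1497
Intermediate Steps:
T = 12
Q(M) = 12
39 + b*Q(D(-5)) = 39 - 128*12 = 39 - 1536 = -1497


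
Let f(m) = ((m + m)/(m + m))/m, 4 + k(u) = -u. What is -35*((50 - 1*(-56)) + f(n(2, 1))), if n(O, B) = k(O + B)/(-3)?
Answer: -3725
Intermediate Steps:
k(u) = -4 - u
n(O, B) = 4/3 + B/3 + O/3 (n(O, B) = (-4 - (O + B))/(-3) = (-4 - (B + O))*(-⅓) = (-4 + (-B - O))*(-⅓) = (-4 - B - O)*(-⅓) = 4/3 + B/3 + O/3)
f(m) = 1/m (f(m) = ((2*m)/((2*m)))/m = ((2*m)*(1/(2*m)))/m = 1/m)
-35*((50 - 1*(-56)) + f(n(2, 1))) = -35*((50 - 1*(-56)) + 1/(4/3 + (⅓)*1 + (⅓)*2)) = -35*((50 + 56) + 1/(4/3 + ⅓ + ⅔)) = -35*(106 + 1/(7/3)) = -35*(106 + 3/7) = -35*745/7 = -3725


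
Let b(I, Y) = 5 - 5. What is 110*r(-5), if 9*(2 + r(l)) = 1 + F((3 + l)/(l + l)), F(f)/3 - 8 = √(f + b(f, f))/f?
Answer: 770/9 + 110*√5/3 ≈ 167.54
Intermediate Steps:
b(I, Y) = 0
F(f) = 24 + 3/√f (F(f) = 24 + 3*(√(f + 0)/f) = 24 + 3*(√f/f) = 24 + 3/√f)
r(l) = 7/9 + √2/(3*√((3 + l)/l)) (r(l) = -2 + (1 + (24 + 3/√((3 + l)/(l + l))))/9 = -2 + (1 + (24 + 3/√((3 + l)/((2*l)))))/9 = -2 + (1 + (24 + 3/√((3 + l)*(1/(2*l)))))/9 = -2 + (1 + (24 + 3/√((3 + l)/(2*l))))/9 = -2 + (1 + (24 + 3*(√2/√((3 + l)/l))))/9 = -2 + (1 + (24 + 3*√2/√((3 + l)/l)))/9 = -2 + (25 + 3*√2/√((3 + l)/l))/9 = -2 + (25/9 + √2/(3*√((3 + l)/l))) = 7/9 + √2/(3*√((3 + l)/l)))
110*r(-5) = 110*((21 + 7*(-5) + 3*(-5)*√2*√((3 - 5)/(-5)))/(9*(3 - 5))) = 110*((⅑)*(21 - 35 + 3*(-5)*√2*√(-⅕*(-2)))/(-2)) = 110*((⅑)*(-½)*(21 - 35 + 3*(-5)*√2*√(⅖))) = 110*((⅑)*(-½)*(21 - 35 + 3*(-5)*√2*(√10/5))) = 110*((⅑)*(-½)*(21 - 35 - 6*√5)) = 110*((⅑)*(-½)*(-14 - 6*√5)) = 110*(7/9 + √5/3) = 770/9 + 110*√5/3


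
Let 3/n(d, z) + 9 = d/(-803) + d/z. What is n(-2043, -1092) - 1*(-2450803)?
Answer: 1094800366641/446711 ≈ 2.4508e+6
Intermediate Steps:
n(d, z) = 3/(-9 - d/803 + d/z) (n(d, z) = 3/(-9 + (d/(-803) + d/z)) = 3/(-9 + (d*(-1/803) + d/z)) = 3/(-9 + (-d/803 + d/z)) = 3/(-9 - d/803 + d/z))
n(-2043, -1092) - 1*(-2450803) = -2409*(-1092)/(-803*(-2043) + 7227*(-1092) - 2043*(-1092)) - 1*(-2450803) = -2409*(-1092)/(1640529 - 7891884 + 2230956) + 2450803 = -2409*(-1092)/(-4020399) + 2450803 = -2409*(-1092)*(-1/4020399) + 2450803 = -292292/446711 + 2450803 = 1094800366641/446711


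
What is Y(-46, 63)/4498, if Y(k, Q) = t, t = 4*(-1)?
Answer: -2/2249 ≈ -0.00088928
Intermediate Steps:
t = -4
Y(k, Q) = -4
Y(-46, 63)/4498 = -4/4498 = -4*1/4498 = -2/2249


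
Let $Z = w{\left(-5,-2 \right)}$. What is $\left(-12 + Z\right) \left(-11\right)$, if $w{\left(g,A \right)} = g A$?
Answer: $22$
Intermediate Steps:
$w{\left(g,A \right)} = A g$
$Z = 10$ ($Z = \left(-2\right) \left(-5\right) = 10$)
$\left(-12 + Z\right) \left(-11\right) = \left(-12 + 10\right) \left(-11\right) = \left(-2\right) \left(-11\right) = 22$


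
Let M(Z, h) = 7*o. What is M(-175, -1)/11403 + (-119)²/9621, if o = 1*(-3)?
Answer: 2559934/1741401 ≈ 1.4700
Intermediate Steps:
o = -3
M(Z, h) = -21 (M(Z, h) = 7*(-3) = -21)
M(-175, -1)/11403 + (-119)²/9621 = -21/11403 + (-119)²/9621 = -21*1/11403 + 14161*(1/9621) = -1/543 + 14161/9621 = 2559934/1741401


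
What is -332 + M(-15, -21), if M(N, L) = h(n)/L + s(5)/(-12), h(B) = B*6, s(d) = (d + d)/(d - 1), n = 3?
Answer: -55955/168 ≈ -333.07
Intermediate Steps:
s(d) = 2*d/(-1 + d) (s(d) = (2*d)/(-1 + d) = 2*d/(-1 + d))
h(B) = 6*B
M(N, L) = -5/24 + 18/L (M(N, L) = (6*3)/L + (2*5/(-1 + 5))/(-12) = 18/L + (2*5/4)*(-1/12) = 18/L + (2*5*(¼))*(-1/12) = 18/L + (5/2)*(-1/12) = 18/L - 5/24 = -5/24 + 18/L)
-332 + M(-15, -21) = -332 + (-5/24 + 18/(-21)) = -332 + (-5/24 + 18*(-1/21)) = -332 + (-5/24 - 6/7) = -332 - 179/168 = -55955/168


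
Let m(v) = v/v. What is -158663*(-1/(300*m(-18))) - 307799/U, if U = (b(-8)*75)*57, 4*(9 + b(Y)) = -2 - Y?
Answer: 138119257/256500 ≈ 538.48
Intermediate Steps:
m(v) = 1
b(Y) = -19/2 - Y/4 (b(Y) = -9 + (-2 - Y)/4 = -9 + (-1/2 - Y/4) = -19/2 - Y/4)
U = -64125/2 (U = ((-19/2 - 1/4*(-8))*75)*57 = ((-19/2 + 2)*75)*57 = -15/2*75*57 = -1125/2*57 = -64125/2 ≈ -32063.)
-158663*(-1/(300*m(-18))) - 307799/U = -158663/((-300*1)) - 307799/(-64125/2) = -158663/(-300) - 307799*(-2/64125) = -158663*(-1/300) + 615598/64125 = 158663/300 + 615598/64125 = 138119257/256500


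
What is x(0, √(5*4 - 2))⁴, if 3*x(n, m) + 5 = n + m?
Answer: 3649/81 - 860*√2/27 ≈ 0.0040618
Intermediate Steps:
x(n, m) = -5/3 + m/3 + n/3 (x(n, m) = -5/3 + (n + m)/3 = -5/3 + (m + n)/3 = -5/3 + (m/3 + n/3) = -5/3 + m/3 + n/3)
x(0, √(5*4 - 2))⁴ = (-5/3 + √(5*4 - 2)/3 + (⅓)*0)⁴ = (-5/3 + √(20 - 2)/3 + 0)⁴ = (-5/3 + √18/3 + 0)⁴ = (-5/3 + (3*√2)/3 + 0)⁴ = (-5/3 + √2 + 0)⁴ = (-5/3 + √2)⁴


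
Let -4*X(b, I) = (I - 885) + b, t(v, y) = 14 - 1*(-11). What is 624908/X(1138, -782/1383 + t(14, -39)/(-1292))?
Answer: -4466432444352/451024589 ≈ -9902.9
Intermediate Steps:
t(v, y) = 25 (t(v, y) = 14 + 11 = 25)
X(b, I) = 885/4 - I/4 - b/4 (X(b, I) = -((I - 885) + b)/4 = -((-885 + I) + b)/4 = -(-885 + I + b)/4 = 885/4 - I/4 - b/4)
624908/X(1138, -782/1383 + t(14, -39)/(-1292)) = 624908/(885/4 - (-782/1383 + 25/(-1292))/4 - ¼*1138) = 624908/(885/4 - (-782*1/1383 + 25*(-1/1292))/4 - 569/2) = 624908/(885/4 - (-782/1383 - 25/1292)/4 - 569/2) = 624908/(885/4 - ¼*(-1044919/1786836) - 569/2) = 624908/(885/4 + 1044919/7147344 - 569/2) = 624908/(-451024589/7147344) = 624908*(-7147344/451024589) = -4466432444352/451024589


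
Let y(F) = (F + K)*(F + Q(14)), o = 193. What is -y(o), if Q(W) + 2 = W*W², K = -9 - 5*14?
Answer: -334590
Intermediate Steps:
K = -79 (K = -9 - 70 = -79)
Q(W) = -2 + W³ (Q(W) = -2 + W*W² = -2 + W³)
y(F) = (-79 + F)*(2742 + F) (y(F) = (F - 79)*(F + (-2 + 14³)) = (-79 + F)*(F + (-2 + 2744)) = (-79 + F)*(F + 2742) = (-79 + F)*(2742 + F))
-y(o) = -(-216618 + 193² + 2663*193) = -(-216618 + 37249 + 513959) = -1*334590 = -334590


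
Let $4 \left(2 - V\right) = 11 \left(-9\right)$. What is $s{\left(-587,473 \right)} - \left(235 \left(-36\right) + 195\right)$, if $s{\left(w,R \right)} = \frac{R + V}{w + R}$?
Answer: $\frac{3766841}{456} \approx 8260.6$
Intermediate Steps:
$V = \frac{107}{4}$ ($V = 2 - \frac{11 \left(-9\right)}{4} = 2 - - \frac{99}{4} = 2 + \frac{99}{4} = \frac{107}{4} \approx 26.75$)
$s{\left(w,R \right)} = \frac{\frac{107}{4} + R}{R + w}$ ($s{\left(w,R \right)} = \frac{R + \frac{107}{4}}{w + R} = \frac{\frac{107}{4} + R}{R + w}$)
$s{\left(-587,473 \right)} - \left(235 \left(-36\right) + 195\right) = \frac{\frac{107}{4} + 473}{473 - 587} - \left(235 \left(-36\right) + 195\right) = \frac{1}{-114} \cdot \frac{1999}{4} - \left(-8460 + 195\right) = \left(- \frac{1}{114}\right) \frac{1999}{4} - -8265 = - \frac{1999}{456} + 8265 = \frac{3766841}{456}$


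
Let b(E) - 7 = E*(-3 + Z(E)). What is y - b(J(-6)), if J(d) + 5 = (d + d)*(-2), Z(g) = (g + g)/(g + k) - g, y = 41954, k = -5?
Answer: 296194/7 ≈ 42313.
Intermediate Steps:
Z(g) = -g + 2*g/(-5 + g) (Z(g) = (g + g)/(g - 5) - g = (2*g)/(-5 + g) - g = 2*g/(-5 + g) - g = -g + 2*g/(-5 + g))
J(d) = -5 - 4*d (J(d) = -5 + (d + d)*(-2) = -5 + (2*d)*(-2) = -5 - 4*d)
b(E) = 7 + E*(-3 + E*(7 - E)/(-5 + E))
y - b(J(-6)) = 41954 - (-35 - (-5 - 4*(-6))**3 + 4*(-5 - 4*(-6))**2 + 22*(-5 - 4*(-6)))/(-5 + (-5 - 4*(-6))) = 41954 - (-35 - (-5 + 24)**3 + 4*(-5 + 24)**2 + 22*(-5 + 24))/(-5 + (-5 + 24)) = 41954 - (-35 - 1*19**3 + 4*19**2 + 22*19)/(-5 + 19) = 41954 - (-35 - 1*6859 + 4*361 + 418)/14 = 41954 - (-35 - 6859 + 1444 + 418)/14 = 41954 - (-5032)/14 = 41954 - 1*(-2516/7) = 41954 + 2516/7 = 296194/7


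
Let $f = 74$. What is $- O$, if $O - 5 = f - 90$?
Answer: $11$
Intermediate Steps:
$O = -11$ ($O = 5 + \left(74 - 90\right) = 5 - 16 = -11$)
$- O = \left(-1\right) \left(-11\right) = 11$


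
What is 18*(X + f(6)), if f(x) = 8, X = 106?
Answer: 2052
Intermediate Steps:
18*(X + f(6)) = 18*(106 + 8) = 18*114 = 2052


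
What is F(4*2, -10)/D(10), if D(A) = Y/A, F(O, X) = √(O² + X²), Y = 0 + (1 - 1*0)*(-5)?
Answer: -4*√41 ≈ -25.612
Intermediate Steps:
Y = -5 (Y = 0 + (1 + 0)*(-5) = 0 + 1*(-5) = 0 - 5 = -5)
D(A) = -5/A
F(4*2, -10)/D(10) = √((4*2)² + (-10)²)/((-5/10)) = √(8² + 100)/((-5*⅒)) = √(64 + 100)/(-½) = √164*(-2) = (2*√41)*(-2) = -4*√41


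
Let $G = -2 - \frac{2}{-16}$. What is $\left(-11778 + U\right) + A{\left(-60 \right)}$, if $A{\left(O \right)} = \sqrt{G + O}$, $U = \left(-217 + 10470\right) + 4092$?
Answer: $2567 + \frac{3 i \sqrt{110}}{4} \approx 2567.0 + 7.8661 i$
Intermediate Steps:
$U = 14345$ ($U = 10253 + 4092 = 14345$)
$G = - \frac{15}{8}$ ($G = -2 - - \frac{1}{8} = -2 + \frac{1}{8} = - \frac{15}{8} \approx -1.875$)
$A{\left(O \right)} = \sqrt{- \frac{15}{8} + O}$
$\left(-11778 + U\right) + A{\left(-60 \right)} = \left(-11778 + 14345\right) + \frac{\sqrt{-30 + 16 \left(-60\right)}}{4} = 2567 + \frac{\sqrt{-30 - 960}}{4} = 2567 + \frac{\sqrt{-990}}{4} = 2567 + \frac{3 i \sqrt{110}}{4}$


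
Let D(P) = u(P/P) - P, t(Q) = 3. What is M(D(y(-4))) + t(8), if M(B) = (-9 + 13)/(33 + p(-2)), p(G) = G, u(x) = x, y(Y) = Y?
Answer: 97/31 ≈ 3.1290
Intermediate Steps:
D(P) = 1 - P (D(P) = P/P - P = 1 - P)
M(B) = 4/31 (M(B) = (-9 + 13)/(33 - 2) = 4/31)
M(D(y(-4))) + t(8) = 4/31 + 3 = 97/31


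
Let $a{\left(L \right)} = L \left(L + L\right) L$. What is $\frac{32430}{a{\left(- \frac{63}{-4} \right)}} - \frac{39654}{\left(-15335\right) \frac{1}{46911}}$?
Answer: $\frac{155051847454306}{1278156915} \approx 1.2131 \cdot 10^{5}$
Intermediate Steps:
$a{\left(L \right)} = 2 L^{3}$ ($a{\left(L \right)} = L 2 L L = 2 L^{2} L = 2 L^{3}$)
$\frac{32430}{a{\left(- \frac{63}{-4} \right)}} - \frac{39654}{\left(-15335\right) \frac{1}{46911}} = \frac{32430}{2 \left(- \frac{63}{-4}\right)^{3}} - \frac{39654}{\left(-15335\right) \frac{1}{46911}} = \frac{32430}{2 \left(\left(-63\right) \left(- \frac{1}{4}\right)\right)^{3}} - \frac{39654}{\left(-15335\right) \frac{1}{46911}} = \frac{32430}{2 \left(\frac{63}{4}\right)^{3}} - \frac{39654}{- \frac{15335}{46911}} = \frac{32430}{2 \cdot \frac{250047}{64}} - - \frac{1860208794}{15335} = \frac{32430}{\frac{250047}{32}} + \frac{1860208794}{15335} = 32430 \cdot \frac{32}{250047} + \frac{1860208794}{15335} = \frac{345920}{83349} + \frac{1860208794}{15335} = \frac{155051847454306}{1278156915}$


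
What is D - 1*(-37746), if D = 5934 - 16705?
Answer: 26975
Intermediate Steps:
D = -10771
D - 1*(-37746) = -10771 - 1*(-37746) = -10771 + 37746 = 26975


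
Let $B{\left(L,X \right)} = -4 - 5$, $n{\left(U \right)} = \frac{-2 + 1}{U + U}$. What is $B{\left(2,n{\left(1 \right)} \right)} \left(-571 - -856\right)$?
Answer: $-2565$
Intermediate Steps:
$n{\left(U \right)} = - \frac{1}{2 U}$
$B{\left(L,X \right)} = -9$
$B{\left(2,n{\left(1 \right)} \right)} \left(-571 - -856\right) = - 9 \left(-571 - -856\right) = - 9 \left(-571 + 856\right) = \left(-9\right) 285 = -2565$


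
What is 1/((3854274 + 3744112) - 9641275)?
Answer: -1/2042889 ≈ -4.8950e-7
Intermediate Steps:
1/((3854274 + 3744112) - 9641275) = 1/(7598386 - 9641275) = 1/(-2042889) = -1/2042889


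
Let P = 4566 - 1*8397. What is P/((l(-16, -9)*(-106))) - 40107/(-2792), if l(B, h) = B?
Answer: 7165665/591904 ≈ 12.106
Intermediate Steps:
P = -3831 (P = 4566 - 8397 = -3831)
P/((l(-16, -9)*(-106))) - 40107/(-2792) = -3831/((-16*(-106))) - 40107/(-2792) = -3831/1696 - 40107*(-1/2792) = -3831*1/1696 + 40107/2792 = -3831/1696 + 40107/2792 = 7165665/591904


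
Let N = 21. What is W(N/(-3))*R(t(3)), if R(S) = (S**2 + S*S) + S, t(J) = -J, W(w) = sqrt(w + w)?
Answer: 15*I*sqrt(14) ≈ 56.125*I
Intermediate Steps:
W(w) = sqrt(2)*sqrt(w) (W(w) = sqrt(2*w) = sqrt(2)*sqrt(w))
R(S) = S + 2*S**2 (R(S) = (S**2 + S**2) + S = 2*S**2 + S = S + 2*S**2)
W(N/(-3))*R(t(3)) = (sqrt(2)*sqrt(21/(-3)))*((-1*3)*(1 + 2*(-1*3))) = (sqrt(2)*sqrt(21*(-1/3)))*(-3*(1 + 2*(-3))) = (sqrt(2)*sqrt(-7))*(-3*(1 - 6)) = (sqrt(2)*(I*sqrt(7)))*(-3*(-5)) = (I*sqrt(14))*15 = 15*I*sqrt(14)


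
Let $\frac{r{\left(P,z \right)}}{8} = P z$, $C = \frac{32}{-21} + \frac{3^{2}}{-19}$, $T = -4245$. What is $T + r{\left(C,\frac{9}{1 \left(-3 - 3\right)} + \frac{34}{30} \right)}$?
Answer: $- \frac{25371257}{5985} \approx -4239.1$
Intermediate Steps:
$C = - \frac{797}{399}$ ($C = 32 \left(- \frac{1}{21}\right) + 9 \left(- \frac{1}{19}\right) = - \frac{32}{21} - \frac{9}{19} = - \frac{797}{399} \approx -1.9975$)
$r{\left(P,z \right)} = 8 P z$
$T + r{\left(C,\frac{9}{1 \left(-3 - 3\right)} + \frac{34}{30} \right)} = -4245 + 8 \left(- \frac{797}{399}\right) \left(\frac{9}{1 \left(-3 - 3\right)} + \frac{34}{30}\right) = -4245 + 8 \left(- \frac{797}{399}\right) \left(\frac{9}{1 \left(-6\right)} + 34 \cdot \frac{1}{30}\right) = -4245 + 8 \left(- \frac{797}{399}\right) \left(\frac{9}{-6} + \frac{17}{15}\right) = -4245 + 8 \left(- \frac{797}{399}\right) \left(9 \left(- \frac{1}{6}\right) + \frac{17}{15}\right) = -4245 + 8 \left(- \frac{797}{399}\right) \left(- \frac{3}{2} + \frac{17}{15}\right) = -4245 + 8 \left(- \frac{797}{399}\right) \left(- \frac{11}{30}\right) = -4245 + \frac{35068}{5985} = - \frac{25371257}{5985}$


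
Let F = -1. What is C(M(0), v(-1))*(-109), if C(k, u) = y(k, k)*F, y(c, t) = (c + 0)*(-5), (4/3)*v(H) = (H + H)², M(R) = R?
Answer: 0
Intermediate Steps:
v(H) = 3*H² (v(H) = 3*(H + H)²/4 = 3*(2*H)²/4 = 3*(4*H²)/4 = 3*H²)
y(c, t) = -5*c (y(c, t) = c*(-5) = -5*c)
C(k, u) = 5*k (C(k, u) = -5*k*(-1) = 5*k)
C(M(0), v(-1))*(-109) = (5*0)*(-109) = 0*(-109) = 0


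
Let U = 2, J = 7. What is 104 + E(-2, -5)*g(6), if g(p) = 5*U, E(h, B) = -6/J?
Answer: 668/7 ≈ 95.429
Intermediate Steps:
E(h, B) = -6/7
g(p) = 10 (g(p) = 5*2 = 10)
104 + E(-2, -5)*g(6) = 104 - 6/7*10 = 104 - 60/7 = 668/7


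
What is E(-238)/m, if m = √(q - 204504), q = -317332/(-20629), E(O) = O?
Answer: 833*I*√443986145741/1054598921 ≈ 0.52631*I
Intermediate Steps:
q = 317332/20629 (q = -317332*(-1/20629) = 317332/20629 ≈ 15.383)
m = 2*I*√443986145741/2947 (m = √(317332/20629 - 204504) = √(-4218395684/20629) = 2*I*√443986145741/2947 ≈ 452.2*I)
E(-238)/m = -238*(-7*I*√443986145741/2109197842) = -(-833)*I*√443986145741/1054598921 = 833*I*√443986145741/1054598921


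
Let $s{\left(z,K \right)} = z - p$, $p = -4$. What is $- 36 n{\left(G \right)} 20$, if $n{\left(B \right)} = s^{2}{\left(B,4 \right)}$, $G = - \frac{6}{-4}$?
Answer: $-21780$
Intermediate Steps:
$s{\left(z,K \right)} = 4 + z$ ($s{\left(z,K \right)} = z - -4 = z + 4 = 4 + z$)
$G = \frac{3}{2}$ ($G = \left(-6\right) \left(- \frac{1}{4}\right) = \frac{3}{2} \approx 1.5$)
$n{\left(B \right)} = \left(4 + B\right)^{2}$
$- 36 n{\left(G \right)} 20 = - 36 \left(4 + \frac{3}{2}\right)^{2} \cdot 20 = - 36 \left(\frac{11}{2}\right)^{2} \cdot 20 = \left(-36\right) \frac{121}{4} \cdot 20 = \left(-1089\right) 20 = -21780$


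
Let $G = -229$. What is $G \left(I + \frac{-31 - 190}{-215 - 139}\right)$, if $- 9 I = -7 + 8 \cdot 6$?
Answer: $\frac{956075}{1062} \approx 900.26$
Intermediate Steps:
$I = - \frac{41}{9}$ ($I = - \frac{-7 + 8 \cdot 6}{9} = - \frac{-7 + 48}{9} = \left(- \frac{1}{9}\right) 41 = - \frac{41}{9} \approx -4.5556$)
$G \left(I + \frac{-31 - 190}{-215 - 139}\right) = - 229 \left(- \frac{41}{9} + \frac{-31 - 190}{-215 - 139}\right) = - 229 \left(- \frac{41}{9} - \frac{221}{-354}\right) = - 229 \left(- \frac{41}{9} - - \frac{221}{354}\right) = - 229 \left(- \frac{41}{9} + \frac{221}{354}\right) = \left(-229\right) \left(- \frac{4175}{1062}\right) = \frac{956075}{1062}$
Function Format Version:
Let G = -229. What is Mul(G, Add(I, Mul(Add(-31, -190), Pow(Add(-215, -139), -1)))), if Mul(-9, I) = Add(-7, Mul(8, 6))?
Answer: Rational(956075, 1062) ≈ 900.26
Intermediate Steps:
I = Rational(-41, 9) (I = Mul(Rational(-1, 9), Add(-7, Mul(8, 6))) = Mul(Rational(-1, 9), Add(-7, 48)) = Mul(Rational(-1, 9), 41) = Rational(-41, 9) ≈ -4.5556)
Mul(G, Add(I, Mul(Add(-31, -190), Pow(Add(-215, -139), -1)))) = Mul(-229, Add(Rational(-41, 9), Mul(Add(-31, -190), Pow(Add(-215, -139), -1)))) = Mul(-229, Add(Rational(-41, 9), Mul(-221, Pow(-354, -1)))) = Mul(-229, Add(Rational(-41, 9), Mul(-221, Rational(-1, 354)))) = Mul(-229, Add(Rational(-41, 9), Rational(221, 354))) = Mul(-229, Rational(-4175, 1062)) = Rational(956075, 1062)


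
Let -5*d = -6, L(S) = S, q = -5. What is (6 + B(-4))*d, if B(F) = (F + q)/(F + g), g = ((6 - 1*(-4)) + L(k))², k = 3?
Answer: 1962/275 ≈ 7.1345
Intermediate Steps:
d = 6/5 (d = -⅕*(-6) = 6/5 ≈ 1.2000)
g = 169 (g = ((6 - 1*(-4)) + 3)² = ((6 + 4) + 3)² = (10 + 3)² = 13² = 169)
B(F) = (-5 + F)/(169 + F) (B(F) = (F - 5)/(F + 169) = (-5 + F)/(169 + F))
(6 + B(-4))*d = (6 + (-5 - 4)/(169 - 4))*(6/5) = (6 - 9/165)*(6/5) = (6 + (1/165)*(-9))*(6/5) = (6 - 3/55)*(6/5) = (327/55)*(6/5) = 1962/275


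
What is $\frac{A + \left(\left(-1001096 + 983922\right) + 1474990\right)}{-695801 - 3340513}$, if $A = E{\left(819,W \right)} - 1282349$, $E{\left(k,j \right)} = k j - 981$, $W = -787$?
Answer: $\frac{156689}{1345438} \approx 0.11646$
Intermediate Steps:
$E{\left(k,j \right)} = -981 + j k$ ($E{\left(k,j \right)} = j k - 981 = -981 + j k$)
$A = -1927883$ ($A = \left(-981 - 644553\right) - 1282349 = -645534 - 1282349 = -1927883$)
$\frac{A + \left(\left(-1001096 + 983922\right) + 1474990\right)}{-695801 - 3340513} = \frac{-1927883 + \left(\left(-1001096 + 983922\right) + 1474990\right)}{-695801 - 3340513} = \frac{-1927883 + \left(-17174 + 1474990\right)}{-4036314} = \left(-1927883 + 1457816\right) \left(- \frac{1}{4036314}\right) = \left(-470067\right) \left(- \frac{1}{4036314}\right) = \frac{156689}{1345438}$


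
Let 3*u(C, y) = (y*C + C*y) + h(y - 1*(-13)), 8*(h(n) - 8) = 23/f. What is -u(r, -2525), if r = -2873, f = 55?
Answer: -6383809543/1320 ≈ -4.8362e+6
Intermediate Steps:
h(n) = 3543/440 (h(n) = 8 + (23/55)/8 = 8 + (23*(1/55))/8 = 8 + (⅛)*(23/55) = 8 + 23/440 = 3543/440)
u(C, y) = 1181/440 + 2*C*y/3 (u(C, y) = ((y*C + C*y) + 3543/440)/3 = ((C*y + C*y) + 3543/440)/3 = (2*C*y + 3543/440)/3 = (3543/440 + 2*C*y)/3 = 1181/440 + 2*C*y/3)
-u(r, -2525) = -(1181/440 + (⅔)*(-2873)*(-2525)) = -(1181/440 + 14508650/3) = -1*6383809543/1320 = -6383809543/1320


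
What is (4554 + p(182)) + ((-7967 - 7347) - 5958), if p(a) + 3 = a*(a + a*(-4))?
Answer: -116093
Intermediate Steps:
p(a) = -3 - 3*a**2 (p(a) = -3 + a*(a + a*(-4)) = -3 + a*(a - 4*a) = -3 + a*(-3*a) = -3 - 3*a**2)
(4554 + p(182)) + ((-7967 - 7347) - 5958) = (4554 + (-3 - 3*182**2)) + ((-7967 - 7347) - 5958) = (4554 + (-3 - 3*33124)) + (-15314 - 5958) = (4554 + (-3 - 99372)) - 21272 = (4554 - 99375) - 21272 = -94821 - 21272 = -116093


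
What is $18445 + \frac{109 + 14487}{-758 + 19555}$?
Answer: $\frac{346725261}{18797} \approx 18446.0$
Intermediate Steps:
$18445 + \frac{109 + 14487}{-758 + 19555} = 18445 + \frac{14596}{18797} = \frac{346725261}{18797}$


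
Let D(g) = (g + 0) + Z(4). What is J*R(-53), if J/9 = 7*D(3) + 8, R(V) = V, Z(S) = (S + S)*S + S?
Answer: -134037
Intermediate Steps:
Z(S) = S + 2*S² (Z(S) = (2*S)*S + S = 2*S² + S = S + 2*S²)
D(g) = 36 + g (D(g) = (g + 0) + 4*(1 + 2*4) = g + 4*(1 + 8) = g + 4*9 = g + 36 = 36 + g)
J = 2529 (J = 9*(7*(36 + 3) + 8) = 9*(7*39 + 8) = 9*(273 + 8) = 9*281 = 2529)
J*R(-53) = 2529*(-53) = -134037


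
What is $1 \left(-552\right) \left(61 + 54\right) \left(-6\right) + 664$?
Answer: $381544$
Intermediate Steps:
$1 \left(-552\right) \left(61 + 54\right) \left(-6\right) + 664 = - 552 \cdot 115 \left(-6\right) + 664 = \left(-552\right) \left(-690\right) + 664 = 380880 + 664 = 381544$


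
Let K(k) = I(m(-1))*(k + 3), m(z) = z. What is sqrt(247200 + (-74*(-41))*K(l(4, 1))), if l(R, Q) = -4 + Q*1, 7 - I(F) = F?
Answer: 20*sqrt(618) ≈ 497.19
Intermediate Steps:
I(F) = 7 - F
l(R, Q) = -4 + Q
K(k) = 24 + 8*k (K(k) = (7 - 1*(-1))*(k + 3) = (7 + 1)*(3 + k) = 8*(3 + k) = 24 + 8*k)
sqrt(247200 + (-74*(-41))*K(l(4, 1))) = sqrt(247200 + (-74*(-41))*(24 + 8*(-4 + 1))) = sqrt(247200 + 3034*(24 + 8*(-3))) = sqrt(247200 + 3034*(24 - 24)) = sqrt(247200 + 3034*0) = sqrt(247200 + 0) = sqrt(247200) = 20*sqrt(618)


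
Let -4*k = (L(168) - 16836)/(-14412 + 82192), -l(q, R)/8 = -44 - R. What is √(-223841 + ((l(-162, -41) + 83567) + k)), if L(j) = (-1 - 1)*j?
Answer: I*√161081554280115/33890 ≈ 374.5*I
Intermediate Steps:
l(q, R) = 352 + 8*R (l(q, R) = -8*(-44 - R) = 352 + 8*R)
L(j) = -2*j
k = 4293/67780 (k = -(-2*168 - 16836)/(4*(-14412 + 82192)) = -(-336 - 16836)/(4*67780) = -(-4293)/67780 = -¼*(-4293/16945) = 4293/67780 ≈ 0.063337)
√(-223841 + ((l(-162, -41) + 83567) + k)) = √(-223841 + (((352 + 8*(-41)) + 83567) + 4293/67780)) = √(-223841 + (((352 - 328) + 83567) + 4293/67780)) = √(-223841 + ((24 + 83567) + 4293/67780)) = √(-223841 + (83591 + 4293/67780)) = √(-223841 + 5665802273/67780) = √(-9506140707/67780) = I*√161081554280115/33890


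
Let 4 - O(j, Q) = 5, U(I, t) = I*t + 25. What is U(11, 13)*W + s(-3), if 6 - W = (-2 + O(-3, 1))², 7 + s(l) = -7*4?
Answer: -539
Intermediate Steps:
s(l) = -35 (s(l) = -7 - 7*4 = -7 - 28 = -35)
U(I, t) = 25 + I*t
O(j, Q) = -1 (O(j, Q) = 4 - 1*5 = 4 - 5 = -1)
W = -3 (W = 6 - (-2 - 1)² = 6 - 1*(-3)² = 6 - 1*9 = 6 - 9 = -3)
U(11, 13)*W + s(-3) = (25 + 11*13)*(-3) - 35 = (25 + 143)*(-3) - 35 = 168*(-3) - 35 = -504 - 35 = -539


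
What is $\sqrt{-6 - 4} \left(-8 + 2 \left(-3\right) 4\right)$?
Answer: $- 32 i \sqrt{10} \approx - 101.19 i$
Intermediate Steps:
$\sqrt{-6 - 4} \left(-8 + 2 \left(-3\right) 4\right) = \sqrt{-10} \left(-8 - 24\right) = i \sqrt{10} \left(-8 - 24\right) = i \sqrt{10} \left(-32\right) = - 32 i \sqrt{10}$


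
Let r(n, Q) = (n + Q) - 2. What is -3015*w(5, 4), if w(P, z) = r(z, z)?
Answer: -18090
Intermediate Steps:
r(n, Q) = -2 + Q + n (r(n, Q) = (Q + n) - 2 = -2 + Q + n)
w(P, z) = -2 + 2*z (w(P, z) = -2 + z + z = -2 + 2*z)
-3015*w(5, 4) = -3015*(-2 + 2*4) = -3015*(-2 + 8) = -3015*6 = -18090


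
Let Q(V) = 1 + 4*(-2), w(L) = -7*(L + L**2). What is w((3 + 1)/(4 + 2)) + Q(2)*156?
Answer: -9898/9 ≈ -1099.8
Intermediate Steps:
w(L) = -7*L - 7*L**2
Q(V) = -7 (Q(V) = 1 - 8 = -7)
w((3 + 1)/(4 + 2)) + Q(2)*156 = -7*(3 + 1)/(4 + 2)*(1 + (3 + 1)/(4 + 2)) - 7*156 = -7*4/6*(1 + 4/6) - 1092 = -7*4*(1/6)*(1 + 4*(1/6)) - 1092 = -7*2/3*(1 + 2/3) - 1092 = -7*2/3*5/3 - 1092 = -70/9 - 1092 = -9898/9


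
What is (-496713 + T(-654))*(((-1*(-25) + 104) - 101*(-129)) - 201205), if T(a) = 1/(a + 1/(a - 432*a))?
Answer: 17218872158617614123/184345595 ≈ 9.3405e+10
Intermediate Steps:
T(a) = 1/(a - 1/(431*a)) (T(a) = 1/(a + 1/(-431*a)) = 1/(a - 1/(431*a)))
(-496713 + T(-654))*(((-1*(-25) + 104) - 101*(-129)) - 201205) = (-496713 + 431*(-654)/(-1 + 431*(-654)**2))*(((-1*(-25) + 104) - 101*(-129)) - 201205) = (-496713 + 431*(-654)/(-1 + 431*427716))*(((25 + 104) + 13029) - 201205) = (-496713 + 431*(-654)/(-1 + 184345596))*((129 + 13029) - 201205) = (-496713 + 431*(-654)/184345595)*(13158 - 201205) = (-496713 + 431*(-654)*(1/184345595))*(-188047) = (-496713 - 281874/184345595)*(-188047) = -91566853811109/184345595*(-188047) = 17218872158617614123/184345595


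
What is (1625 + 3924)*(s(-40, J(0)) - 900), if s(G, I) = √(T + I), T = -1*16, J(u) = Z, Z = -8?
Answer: -4994100 + 11098*I*√6 ≈ -4.9941e+6 + 27184.0*I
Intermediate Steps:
J(u) = -8
T = -16
s(G, I) = √(-16 + I)
(1625 + 3924)*(s(-40, J(0)) - 900) = (1625 + 3924)*(√(-16 - 8) - 900) = 5549*(√(-24) - 900) = 5549*(2*I*√6 - 900) = 5549*(-900 + 2*I*√6) = -4994100 + 11098*I*√6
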